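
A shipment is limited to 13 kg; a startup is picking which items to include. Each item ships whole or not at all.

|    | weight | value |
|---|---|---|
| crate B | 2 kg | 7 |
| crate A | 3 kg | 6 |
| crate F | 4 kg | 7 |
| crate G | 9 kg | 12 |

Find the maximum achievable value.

20

Take crate B, crate A, and crate F: weight 2 + 3 + 4 = 9 ≤ 13, value 7 + 6 + 7 = 20.
No other feasible combination does better.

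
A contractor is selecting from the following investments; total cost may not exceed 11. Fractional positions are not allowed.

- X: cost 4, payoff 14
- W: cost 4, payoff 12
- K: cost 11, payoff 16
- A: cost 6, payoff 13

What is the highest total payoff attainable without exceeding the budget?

Allowing fractional choices, the relaxed optimum would be about 32.5, but investments are indivisible.
X + W: cost 4 + 4 = 8 ≤ 11, payoff 14 + 12 = 26.
W + A: cost 4 + 6 = 10 ≤ 11, payoff 12 + 13 = 25.
X + A: cost 4 + 6 = 10 ≤ 11, payoff 14 + 13 = 27.
Best is X and A with total payoff 27.

27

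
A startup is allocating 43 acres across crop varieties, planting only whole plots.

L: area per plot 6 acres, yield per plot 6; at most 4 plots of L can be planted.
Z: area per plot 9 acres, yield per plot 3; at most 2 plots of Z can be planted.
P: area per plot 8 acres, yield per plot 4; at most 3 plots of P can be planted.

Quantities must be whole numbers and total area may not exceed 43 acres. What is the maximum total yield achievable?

4×L, 1×Z, and 1×P: area 41 ≤ 43, yield 4·6 + 1·3 + 1·4 = 31.
4×L and 2×P: area 40 ≤ 43, yield 4·6 + 2·4 = 32.
Best is 32.

32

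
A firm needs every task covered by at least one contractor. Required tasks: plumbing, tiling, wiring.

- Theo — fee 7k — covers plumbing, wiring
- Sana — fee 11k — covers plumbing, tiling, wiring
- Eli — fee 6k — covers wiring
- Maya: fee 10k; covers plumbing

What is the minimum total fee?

11

The greedy cost-per-new-task heuristic would pick Theo and Sana for 18, but a cheaper cover exists.
Sana alone covers plumbing, tiling, wiring — every task.
Total fee: 11.
No cover costs less than 11.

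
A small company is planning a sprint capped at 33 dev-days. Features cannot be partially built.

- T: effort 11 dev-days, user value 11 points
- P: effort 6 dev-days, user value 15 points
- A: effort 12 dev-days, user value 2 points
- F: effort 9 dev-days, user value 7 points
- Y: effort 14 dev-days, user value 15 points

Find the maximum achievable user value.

Allowing fractional choices, the relaxed optimum would be about 42.6, but features are indivisible.
P + F + Y: effort 6 + 9 + 14 = 29 ≤ 33, user value 15 + 7 + 15 = 37.
T + P + F: effort 11 + 6 + 9 = 26 ≤ 33, user value 11 + 15 + 7 = 33.
T + P + Y: effort 11 + 6 + 14 = 31 ≤ 33, user value 11 + 15 + 15 = 41.
Best is T, P, and Y with total user value 41.

41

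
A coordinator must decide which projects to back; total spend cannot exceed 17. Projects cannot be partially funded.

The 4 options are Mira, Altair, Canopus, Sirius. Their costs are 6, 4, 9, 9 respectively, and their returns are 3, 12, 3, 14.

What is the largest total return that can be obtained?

Treat it as a binary knapsack problem.
Allowing fractional choices, the relaxed optimum would be about 28.0, but projects are indivisible.
Mira + Sirius: cost 6 + 9 = 15 ≤ 17, return 3 + 14 = 17.
Altair + Sirius: cost 4 + 9 = 13 ≤ 17, return 12 + 14 = 26.
Best is Altair and Sirius with total return 26.

26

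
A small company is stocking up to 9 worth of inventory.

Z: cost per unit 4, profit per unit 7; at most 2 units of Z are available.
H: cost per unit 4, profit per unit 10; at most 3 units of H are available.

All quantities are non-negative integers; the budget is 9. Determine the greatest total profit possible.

H has the best ratio (10/4); taking only H gives at most 2×10 = 20 (stopped by the cost limit).
Optimal: 2×H: cost 8 ≤ 9, profit 2·10 = 20.

20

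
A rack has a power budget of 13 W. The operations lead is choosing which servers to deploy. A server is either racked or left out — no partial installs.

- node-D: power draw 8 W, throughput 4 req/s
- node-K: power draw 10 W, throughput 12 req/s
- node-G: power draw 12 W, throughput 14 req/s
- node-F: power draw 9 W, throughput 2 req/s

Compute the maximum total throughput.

node-D: power draw 8 ≤ 13, throughput 4.
node-G: power draw 12 ≤ 13, throughput 14.
node-K: power draw 10 ≤ 13, throughput 12.
Best is node-G with total throughput 14.

14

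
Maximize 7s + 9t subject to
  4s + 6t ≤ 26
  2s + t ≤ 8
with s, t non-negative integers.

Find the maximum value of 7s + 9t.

(s,t)=(2,3): 4·2+6·3=26≤26, 2·2+1·3=7≤8, objective 41.
(s,t)=(3,2): 4·3+6·2=24≤26, 2·3+1·2=8≤8, objective 39.
(s,t)=(1,3): 4·1+6·3=22≤26, 2·1+1·3=5≤8, objective 34.
Maximum is 41 at (s,t)=(2,3).

41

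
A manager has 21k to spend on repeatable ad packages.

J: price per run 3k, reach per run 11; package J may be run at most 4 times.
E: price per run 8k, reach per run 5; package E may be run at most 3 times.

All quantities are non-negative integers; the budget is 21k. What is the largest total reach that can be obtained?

49

Take 4×J and 1×E: price 20 ≤ 21, reach 4·11 + 1·5 = 49.
J has the best ratio (11/3) and is taken to its limit of 4; remaining capacity is filled optimally with the others.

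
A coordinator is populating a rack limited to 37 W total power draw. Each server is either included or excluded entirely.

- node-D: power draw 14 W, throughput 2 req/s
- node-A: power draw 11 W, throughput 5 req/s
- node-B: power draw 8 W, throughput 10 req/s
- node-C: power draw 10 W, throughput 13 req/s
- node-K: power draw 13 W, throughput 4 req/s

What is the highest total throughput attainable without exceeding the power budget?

Treat it as a binary knapsack problem.
Allowing fractional choices, the relaxed optimum would be about 30.5, but servers are indivisible.
node-A + node-B + node-C: power draw 11 + 8 + 10 = 29 ≤ 37, throughput 5 + 10 + 13 = 28.
node-D + node-B + node-C: power draw 14 + 8 + 10 = 32 ≤ 37, throughput 2 + 10 + 13 = 25.
node-B + node-C + node-K: power draw 8 + 10 + 13 = 31 ≤ 37, throughput 10 + 13 + 4 = 27.
Best is node-A, node-B, and node-C with total throughput 28.

28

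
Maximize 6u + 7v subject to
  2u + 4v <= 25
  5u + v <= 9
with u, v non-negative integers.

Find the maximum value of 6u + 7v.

42

The continuous relaxation peaks at (0.611, 5.94) with value 45.28; rounding to a feasible lattice point costs some objective.
(u,v)=(0,6): 2·0+4·6=24≤25, 5·0+1·6=6≤9, objective 42.
(u,v)=(0,5): 2·0+4·5=20≤25, 5·0+1·5=5≤9, objective 35.
(u,v)=(1,4): 2·1+4·4=18≤25, 5·1+1·4=9≤9, objective 34.
No feasible integer point exceeds 42.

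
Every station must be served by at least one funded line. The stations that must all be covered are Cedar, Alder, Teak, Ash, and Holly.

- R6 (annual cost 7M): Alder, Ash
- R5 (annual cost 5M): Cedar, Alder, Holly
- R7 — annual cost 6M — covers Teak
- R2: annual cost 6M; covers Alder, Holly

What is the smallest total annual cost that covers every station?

Choose R6, R5, and R7: together they cover Cedar, Alder, Teak, Ash, Holly — every station.
Total annual cost: 7 + 5 + 6 = 18.

18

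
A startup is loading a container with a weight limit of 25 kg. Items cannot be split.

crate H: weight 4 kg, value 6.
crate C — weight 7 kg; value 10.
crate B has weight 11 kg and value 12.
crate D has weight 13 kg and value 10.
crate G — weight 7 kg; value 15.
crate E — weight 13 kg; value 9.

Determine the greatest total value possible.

Take crate C, crate B, and crate G: weight 7 + 11 + 7 = 25 ≤ 25, value 10 + 12 + 15 = 37.
No other feasible combination does better.

37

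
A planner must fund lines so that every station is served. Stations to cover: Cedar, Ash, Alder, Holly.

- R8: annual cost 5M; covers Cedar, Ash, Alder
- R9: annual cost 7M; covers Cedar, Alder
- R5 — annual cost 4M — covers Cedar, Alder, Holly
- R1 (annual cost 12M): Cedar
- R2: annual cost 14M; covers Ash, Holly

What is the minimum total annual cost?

9

This is a weighted set-cover instance.
Choose R8 and R5: together they cover Cedar, Ash, Alder, Holly — every station.
Total annual cost: 5 + 4 = 9.
No cover costs less than 9.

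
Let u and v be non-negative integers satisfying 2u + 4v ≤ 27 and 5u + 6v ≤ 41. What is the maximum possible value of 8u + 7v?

64

(u,v)=(8,0) is feasible, giving 64.
(u,v)=(7,1) is feasible, giving 63.
(u,v)=(7,0) is feasible, giving 56.
The best lattice point is (8,0), giving 64.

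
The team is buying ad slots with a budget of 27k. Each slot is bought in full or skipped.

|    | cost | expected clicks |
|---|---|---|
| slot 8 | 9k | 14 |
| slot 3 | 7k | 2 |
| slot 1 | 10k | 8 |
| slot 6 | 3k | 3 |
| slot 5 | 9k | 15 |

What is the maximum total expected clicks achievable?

32

slot 8 + slot 6 + slot 5: cost 9 + 3 + 9 = 21 ≤ 27, expected clicks 14 + 3 + 15 = 32.
slot 8 + slot 3 + slot 5: cost 9 + 7 + 9 = 25 ≤ 27, expected clicks 14 + 2 + 15 = 31.
Best is slot 8, slot 6, and slot 5 with total expected clicks 32.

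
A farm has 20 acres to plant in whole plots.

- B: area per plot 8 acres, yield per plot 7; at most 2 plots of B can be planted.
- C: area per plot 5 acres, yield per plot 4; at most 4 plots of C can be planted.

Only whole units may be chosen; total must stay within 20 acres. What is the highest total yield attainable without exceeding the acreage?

16

B has the best ratio (7/8); taking only B gives at most 2×7 = 14 (stopped by the area limit).
Mixing does better — 4×C: area 20 ≤ 20, yield 4·4 = 16.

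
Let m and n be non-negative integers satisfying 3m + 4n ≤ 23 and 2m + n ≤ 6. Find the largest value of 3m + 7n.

(m,n)=(0,5): 3·0+4·5=20≤23, 2·0+1·5=5≤6, objective 35.
(m,n)=(1,4): 3·1+4·4=19≤23, 2·1+1·4=6≤6, objective 31.
(m,n)=(0,4): 3·0+4·4=16≤23, 2·0+1·4=4≤6, objective 28.
The best lattice point is (0,5), giving 35.

35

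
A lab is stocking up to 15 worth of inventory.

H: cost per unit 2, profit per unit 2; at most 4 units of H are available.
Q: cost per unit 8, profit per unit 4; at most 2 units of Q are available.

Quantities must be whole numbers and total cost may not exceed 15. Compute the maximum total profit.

Take 3×H and 1×Q: cost 14 ≤ 15, profit 3·2 + 1·4 = 10.
No other integer combination yields more.

10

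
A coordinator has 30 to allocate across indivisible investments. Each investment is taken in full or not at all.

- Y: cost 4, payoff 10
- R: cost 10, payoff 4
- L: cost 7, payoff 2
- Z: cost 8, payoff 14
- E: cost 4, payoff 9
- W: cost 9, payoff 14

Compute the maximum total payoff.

47

Y + Z + E + W: cost 4 + 8 + 4 + 9 = 25 ≤ 30, payoff 10 + 14 + 9 + 14 = 47.
Y + L + Z + W: cost 4 + 7 + 8 + 9 = 28 ≤ 30, payoff 10 + 2 + 14 + 14 = 40.
Best is Y, Z, E, and W with total payoff 47.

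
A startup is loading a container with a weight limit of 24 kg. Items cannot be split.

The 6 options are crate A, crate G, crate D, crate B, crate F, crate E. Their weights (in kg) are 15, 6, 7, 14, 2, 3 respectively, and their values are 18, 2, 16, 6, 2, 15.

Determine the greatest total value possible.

37

Allowing fractional choices, the relaxed optimum would be about 47.8, but items are indivisible.
crate D + crate B + crate E: weight 7 + 14 + 3 = 24 ≤ 24, value 16 + 6 + 15 = 37.
crate A + crate D + crate F: weight 15 + 7 + 2 = 24 ≤ 24, value 18 + 16 + 2 = 36.
Best is crate D, crate B, and crate E with total value 37.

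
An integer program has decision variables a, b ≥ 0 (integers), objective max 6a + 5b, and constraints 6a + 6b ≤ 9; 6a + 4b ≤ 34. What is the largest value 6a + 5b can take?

6

The continuous relaxation peaks at (1.5, 0) with value 9.00; rounding to a feasible lattice point costs some objective.
(a,b)=(1,0): 6·1+6·0=6≤9, 6·1+4·0=6≤34, objective 6.
(a,b)=(0,1): 6·0+6·1=6≤9, 6·0+4·1=4≤34, objective 5.
(a,b)=(0,0): 6·0+6·0=0≤9, 6·0+4·0=0≤34, objective 0.
Maximum is 6 at (a,b)=(1,0).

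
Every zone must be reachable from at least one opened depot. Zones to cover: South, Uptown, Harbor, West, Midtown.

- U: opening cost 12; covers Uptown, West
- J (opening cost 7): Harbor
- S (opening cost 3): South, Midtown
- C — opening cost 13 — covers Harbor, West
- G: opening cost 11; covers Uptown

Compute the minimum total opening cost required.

22

Choose U, J, and S: together they cover South, Uptown, Harbor, West, Midtown — every zone.
Total opening cost: 12 + 7 + 3 = 22.
No cover costs less than 22.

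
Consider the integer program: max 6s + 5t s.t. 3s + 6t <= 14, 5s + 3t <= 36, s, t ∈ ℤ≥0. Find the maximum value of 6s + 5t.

(s,t)=(4,0) is feasible, giving 24.
(s,t)=(3,0) is feasible, giving 18.
No feasible integer point exceeds 24.

24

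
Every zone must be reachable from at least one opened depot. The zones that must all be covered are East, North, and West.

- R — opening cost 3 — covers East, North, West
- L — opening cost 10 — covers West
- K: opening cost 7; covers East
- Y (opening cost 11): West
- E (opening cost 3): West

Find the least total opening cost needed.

R alone covers East, North, West — every zone.
Total opening cost: 3.
No cover costs less than 3.

3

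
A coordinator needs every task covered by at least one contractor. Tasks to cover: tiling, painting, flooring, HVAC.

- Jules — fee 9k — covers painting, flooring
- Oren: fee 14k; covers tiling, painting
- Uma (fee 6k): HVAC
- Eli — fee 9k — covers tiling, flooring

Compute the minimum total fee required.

Choose Jules, Uma, and Eli: together they cover tiling, painting, flooring, HVAC — every task.
Total fee: 9 + 6 + 9 = 24.
No cover costs less than 24.

24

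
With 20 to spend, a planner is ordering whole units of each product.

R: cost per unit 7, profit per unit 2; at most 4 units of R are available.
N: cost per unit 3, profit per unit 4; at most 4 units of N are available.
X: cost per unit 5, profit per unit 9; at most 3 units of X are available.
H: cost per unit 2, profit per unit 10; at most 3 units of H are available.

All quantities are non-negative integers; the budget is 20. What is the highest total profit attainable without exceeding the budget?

Take 1×N, 2×X, and 3×H: cost 19 ≤ 20, profit 1·4 + 2·9 + 3·10 = 52.
H has the best ratio (10/2) and is taken to its limit of 3; remaining capacity is filled optimally with the others.

52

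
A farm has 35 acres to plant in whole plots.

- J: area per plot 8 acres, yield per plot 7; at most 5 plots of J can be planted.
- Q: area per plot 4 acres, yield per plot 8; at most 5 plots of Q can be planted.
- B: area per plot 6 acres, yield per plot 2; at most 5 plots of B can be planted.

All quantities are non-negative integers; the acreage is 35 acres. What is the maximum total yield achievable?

49

This is a bounded integer knapsack.
Take 1×J, 5×Q, and 1×B: area 34 ≤ 35, yield 1·7 + 5·8 + 1·2 = 49.
Q has the best ratio (8/4) and is taken to its limit of 5; remaining capacity is filled optimally with the others.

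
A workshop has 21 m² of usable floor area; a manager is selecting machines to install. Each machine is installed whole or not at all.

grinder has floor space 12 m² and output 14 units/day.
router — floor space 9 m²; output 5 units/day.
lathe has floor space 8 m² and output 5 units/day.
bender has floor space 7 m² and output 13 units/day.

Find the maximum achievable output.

27

Allowing fractional choices, the relaxed optimum would be about 28.2, but machines are indivisible.
grinder + router: floor space 12 + 9 = 21 ≤ 21, output 14 + 5 = 19.
grinder + bender: floor space 12 + 7 = 19 ≤ 21, output 14 + 13 = 27.
grinder + lathe: floor space 12 + 8 = 20 ≤ 21, output 14 + 5 = 19.
Best is grinder and bender with total output 27.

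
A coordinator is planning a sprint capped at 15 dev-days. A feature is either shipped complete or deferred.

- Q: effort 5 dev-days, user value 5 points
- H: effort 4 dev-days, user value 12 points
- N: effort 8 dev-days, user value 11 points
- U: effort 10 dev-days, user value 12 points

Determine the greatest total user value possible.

Allowing fractional choices, the relaxed optimum would be about 26.6, but features are indivisible.
H + U: effort 4 + 10 = 14 ≤ 15, user value 12 + 12 = 24.
H + N: effort 4 + 8 = 12 ≤ 15, user value 12 + 11 = 23.
Best is H and U with total user value 24.

24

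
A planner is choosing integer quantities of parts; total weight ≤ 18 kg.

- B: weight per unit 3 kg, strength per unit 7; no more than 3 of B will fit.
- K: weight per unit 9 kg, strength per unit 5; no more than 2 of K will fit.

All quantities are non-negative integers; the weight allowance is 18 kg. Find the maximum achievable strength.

26

B has the best ratio (7/3); taking only B gives at most 3×7 = 21 (stopped by the supply cap of 3).
Mixing does better — 3×B and 1×K: weight 18 ≤ 18, strength 3·7 + 1·5 = 26.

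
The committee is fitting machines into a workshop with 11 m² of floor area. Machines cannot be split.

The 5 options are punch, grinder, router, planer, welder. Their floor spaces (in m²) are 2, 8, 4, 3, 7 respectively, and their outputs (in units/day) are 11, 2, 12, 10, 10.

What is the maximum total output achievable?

33

Allowing fractional choices, the relaxed optimum would be about 35.9, but machines are indivisible.
punch + router: floor space 2 + 4 = 6 ≤ 11, output 11 + 12 = 23.
punch + router + planer: floor space 2 + 4 + 3 = 9 ≤ 11, output 11 + 12 + 10 = 33.
router + planer: floor space 4 + 3 = 7 ≤ 11, output 12 + 10 = 22.
Best is punch, router, and planer with total output 33.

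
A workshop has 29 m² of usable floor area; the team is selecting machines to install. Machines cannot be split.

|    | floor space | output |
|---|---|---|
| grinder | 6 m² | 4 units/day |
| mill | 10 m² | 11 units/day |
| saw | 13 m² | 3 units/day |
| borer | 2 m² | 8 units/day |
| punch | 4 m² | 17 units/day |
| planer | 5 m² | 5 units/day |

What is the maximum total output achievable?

45

Take grinder, mill, borer, punch, and planer: floor space 6 + 10 + 2 + 4 + 5 = 27 ≤ 29, output 4 + 11 + 8 + 17 + 5 = 45.
No other feasible combination does better.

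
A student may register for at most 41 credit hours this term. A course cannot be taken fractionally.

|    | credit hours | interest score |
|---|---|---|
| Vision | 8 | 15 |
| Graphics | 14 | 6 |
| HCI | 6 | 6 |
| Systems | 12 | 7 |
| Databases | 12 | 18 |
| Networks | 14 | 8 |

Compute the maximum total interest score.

Vision + HCI + Systems + Databases: credit hours 8 + 6 + 12 + 12 = 38 ≤ 41, interest score 15 + 6 + 7 + 18 = 46.
Vision + Graphics + HCI + Databases: credit hours 8 + 14 + 6 + 12 = 40 ≤ 41, interest score 15 + 6 + 6 + 18 = 45.
Vision + HCI + Databases + Networks: credit hours 8 + 6 + 12 + 14 = 40 ≤ 41, interest score 15 + 6 + 18 + 8 = 47.
Best is Vision, HCI, Databases, and Networks with total interest score 47.

47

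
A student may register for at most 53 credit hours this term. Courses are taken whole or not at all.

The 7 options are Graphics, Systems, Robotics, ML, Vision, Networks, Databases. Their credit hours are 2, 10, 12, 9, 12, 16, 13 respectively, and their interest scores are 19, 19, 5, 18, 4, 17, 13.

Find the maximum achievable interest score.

Graphics + Systems + Robotics + ML + Networks: credit hours 2 + 10 + 12 + 9 + 16 = 49 ≤ 53, interest score 19 + 19 + 5 + 18 + 17 = 78.
Graphics + Systems + ML + Vision + Networks: credit hours 2 + 10 + 9 + 12 + 16 = 49 ≤ 53, interest score 19 + 19 + 18 + 4 + 17 = 77.
Graphics + Systems + ML + Networks + Databases: credit hours 2 + 10 + 9 + 16 + 13 = 50 ≤ 53, interest score 19 + 19 + 18 + 17 + 13 = 86.
Best is Graphics, Systems, ML, Networks, and Databases with total interest score 86.

86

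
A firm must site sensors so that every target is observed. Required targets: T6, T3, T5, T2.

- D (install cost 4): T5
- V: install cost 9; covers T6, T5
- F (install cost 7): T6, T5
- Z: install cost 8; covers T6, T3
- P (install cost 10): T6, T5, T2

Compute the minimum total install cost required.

18

Choose Z and P: together they cover T6, T3, T5, T2 — every target.
Total install cost: 8 + 10 = 18.
No cover costs less than 18.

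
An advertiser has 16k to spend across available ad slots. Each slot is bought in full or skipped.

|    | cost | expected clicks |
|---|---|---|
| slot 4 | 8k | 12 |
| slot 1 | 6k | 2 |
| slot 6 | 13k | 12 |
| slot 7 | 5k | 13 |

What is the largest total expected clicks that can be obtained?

25

This is a 0-1 knapsack instance.
slot 4 + slot 1: cost 8 + 6 = 14 ≤ 16, expected clicks 12 + 2 = 14.
slot 1 + slot 7: cost 6 + 5 = 11 ≤ 16, expected clicks 2 + 13 = 15.
slot 4 + slot 7: cost 8 + 5 = 13 ≤ 16, expected clicks 12 + 13 = 25.
Best is slot 4 and slot 7 with total expected clicks 25.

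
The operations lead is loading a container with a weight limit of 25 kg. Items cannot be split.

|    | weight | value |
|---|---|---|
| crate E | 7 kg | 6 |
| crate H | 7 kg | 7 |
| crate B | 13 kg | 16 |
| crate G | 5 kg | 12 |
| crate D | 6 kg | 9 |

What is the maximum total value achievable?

Take crate B, crate G, and crate D: weight 13 + 5 + 6 = 24 ≤ 25, value 16 + 12 + 9 = 37.
No other feasible combination does better.

37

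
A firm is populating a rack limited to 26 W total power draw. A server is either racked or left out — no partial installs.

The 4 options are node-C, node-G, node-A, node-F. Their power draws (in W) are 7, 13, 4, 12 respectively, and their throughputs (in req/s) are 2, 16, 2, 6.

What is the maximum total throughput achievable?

22

Allowing fractional choices, the relaxed optimum would be about 22.5, but servers are indivisible.
node-G + node-A: power draw 13 + 4 = 17 ≤ 26, throughput 16 + 2 = 18.
node-G + node-F: power draw 13 + 12 = 25 ≤ 26, throughput 16 + 6 = 22.
node-C + node-G + node-A: power draw 7 + 13 + 4 = 24 ≤ 26, throughput 2 + 16 + 2 = 20.
Best is node-G and node-F with total throughput 22.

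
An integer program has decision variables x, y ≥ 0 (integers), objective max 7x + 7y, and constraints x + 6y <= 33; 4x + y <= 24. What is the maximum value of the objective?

The continuous relaxation peaks at (4.83, 4.7) with value 66.65; rounding to a feasible lattice point costs some objective.
(x,y)=(5,4): 1·5+6·4=29≤33, 4·5+1·4=24≤24, objective 63.
(x,y)=(4,4): 1·4+6·4=28≤33, 4·4+1·4=20≤24, objective 56.
(x,y)=(5,3): 1·5+6·3=23≤33, 4·5+1·3=23≤24, objective 56.
The best lattice point is (5,4), giving 63.

63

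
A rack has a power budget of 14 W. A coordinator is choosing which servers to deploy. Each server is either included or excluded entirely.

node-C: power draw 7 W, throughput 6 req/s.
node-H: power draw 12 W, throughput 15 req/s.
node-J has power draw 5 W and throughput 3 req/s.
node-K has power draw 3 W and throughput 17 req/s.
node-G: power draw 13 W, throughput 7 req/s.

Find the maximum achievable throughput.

This is an integer program with binary decision variables.
node-K: power draw 3 ≤ 14, throughput 17.
node-J + node-K: power draw 5 + 3 = 8 ≤ 14, throughput 3 + 17 = 20.
node-C + node-K: power draw 7 + 3 = 10 ≤ 14, throughput 6 + 17 = 23.
Best is node-C and node-K with total throughput 23.

23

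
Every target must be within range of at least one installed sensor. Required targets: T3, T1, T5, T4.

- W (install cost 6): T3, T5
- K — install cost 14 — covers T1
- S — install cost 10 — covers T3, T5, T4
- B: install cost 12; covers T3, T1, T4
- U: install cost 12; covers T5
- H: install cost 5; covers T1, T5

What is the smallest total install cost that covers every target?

15

Choose S and H: together they cover T3, T1, T5, T4 — every target.
Total install cost: 10 + 5 = 15.
No cover costs less than 15.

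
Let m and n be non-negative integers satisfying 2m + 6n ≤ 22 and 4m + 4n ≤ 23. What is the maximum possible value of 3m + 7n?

The continuous relaxation peaks at (3.12, 2.62) with value 27.75; rounding to a feasible lattice point costs some objective.
(m,n)=(2,3): 2·2+6·3=22≤22, 4·2+4·3=20≤23, objective 27.
(m,n)=(1,3): 2·1+6·3=20≤22, 4·1+4·3=16≤23, objective 24.
(m,n)=(3,2): 2·3+6·2=18≤22, 4·3+4·2=20≤23, objective 23.
(m,n)=(2,2): 2·2+6·2=16≤22, 4·2+4·2=16≤23, objective 20.
No feasible integer point exceeds 27.

27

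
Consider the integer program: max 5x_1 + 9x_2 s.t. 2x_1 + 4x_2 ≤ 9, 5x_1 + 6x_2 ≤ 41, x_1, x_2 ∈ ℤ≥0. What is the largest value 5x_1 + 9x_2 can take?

The continuous relaxation peaks at (4.5, 0) with value 22.50; rounding to a feasible lattice point costs some objective.
(x_1,x_2)=(4,0): 2·4+4·0=8≤9, 5·4+6·0=20≤41, objective 20.
(x_1,x_2)=(3,0): 2·3+4·0=6≤9, 5·3+6·0=15≤41, objective 15.
The best lattice point is (4,0), giving 20.

20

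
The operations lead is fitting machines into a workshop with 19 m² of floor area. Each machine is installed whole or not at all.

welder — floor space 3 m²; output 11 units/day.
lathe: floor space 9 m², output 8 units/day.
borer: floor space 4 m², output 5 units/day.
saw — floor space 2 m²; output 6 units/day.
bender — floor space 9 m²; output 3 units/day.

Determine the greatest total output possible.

30

Treat it as a binary knapsack problem.
welder + lathe + saw: floor space 3 + 9 + 2 = 14 ≤ 19, output 11 + 8 + 6 = 25.
welder + lathe + borer + saw: floor space 3 + 9 + 4 + 2 = 18 ≤ 19, output 11 + 8 + 5 + 6 = 30.
welder + borer + saw + bender: floor space 3 + 4 + 2 + 9 = 18 ≤ 19, output 11 + 5 + 6 + 3 = 25.
Best is welder, lathe, borer, and saw with total output 30.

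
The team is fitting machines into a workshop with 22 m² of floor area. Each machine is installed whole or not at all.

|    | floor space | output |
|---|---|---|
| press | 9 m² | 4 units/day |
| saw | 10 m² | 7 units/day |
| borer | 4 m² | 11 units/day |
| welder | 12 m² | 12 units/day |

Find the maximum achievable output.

23

Allowing fractional choices, the relaxed optimum would be about 27.2, but machines are indivisible.
saw + welder: floor space 10 + 12 = 22 ≤ 22, output 7 + 12 = 19.
borer + welder: floor space 4 + 12 = 16 ≤ 22, output 11 + 12 = 23.
Best is borer and welder with total output 23.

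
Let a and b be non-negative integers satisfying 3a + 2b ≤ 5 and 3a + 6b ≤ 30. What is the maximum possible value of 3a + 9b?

Relaxing integrality, the LP optimum is 22.50 at (a,b) = (0, 2.5), which is not an integer point.
(a,b)=(0,2): 3·0+2·2=4≤5, 3·0+6·2=12≤30, objective 18.
(a,b)=(1,1): 3·1+2·1=5≤5, 3·1+6·1=9≤30, objective 12.
No feasible integer point exceeds 18.

18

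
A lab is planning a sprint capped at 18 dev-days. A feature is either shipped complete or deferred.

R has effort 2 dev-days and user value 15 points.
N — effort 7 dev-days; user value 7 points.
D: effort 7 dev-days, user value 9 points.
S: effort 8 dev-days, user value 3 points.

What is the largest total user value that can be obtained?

Allowing fractional choices, the relaxed optimum would be about 31.8, but features are indivisible.
R + N + D: effort 2 + 7 + 7 = 16 ≤ 18, user value 15 + 7 + 9 = 31.
R + D + S: effort 2 + 7 + 8 = 17 ≤ 18, user value 15 + 9 + 3 = 27.
Best is R, N, and D with total user value 31.

31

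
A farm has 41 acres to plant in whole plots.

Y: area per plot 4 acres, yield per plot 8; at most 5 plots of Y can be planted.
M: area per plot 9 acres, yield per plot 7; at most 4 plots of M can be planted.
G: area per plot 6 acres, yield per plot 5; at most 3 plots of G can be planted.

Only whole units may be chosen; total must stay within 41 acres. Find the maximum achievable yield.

57

5×Y and 3×G: area 38 ≤ 41, yield 5·8 + 3·5 = 55.
5×Y, 1×M, and 2×G: area 41 ≤ 41, yield 5·8 + 1·7 + 2·5 = 57.
Best is 57.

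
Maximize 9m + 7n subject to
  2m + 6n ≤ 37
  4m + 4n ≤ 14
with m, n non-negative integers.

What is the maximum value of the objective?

The continuous relaxation peaks at (3.5, 0) with value 31.50; rounding to a feasible lattice point costs some objective.
(m,n)=(3,0): 2·3+6·0=6≤37, 4·3+4·0=12≤14, objective 27.
(m,n)=(2,1): 2·2+6·1=10≤37, 4·2+4·1=12≤14, objective 25.
(m,n)=(2,0): 2·2+6·0=4≤37, 4·2+4·0=8≤14, objective 18.
Maximum is 27 at (m,n)=(3,0).

27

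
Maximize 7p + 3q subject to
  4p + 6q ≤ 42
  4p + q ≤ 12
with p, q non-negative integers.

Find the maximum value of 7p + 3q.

The continuous relaxation peaks at (1.5, 6) with value 28.50; rounding to a feasible lattice point costs some objective.
(p,q)=(2,4): 4·2+6·4=32≤42, 4·2+1·4=12≤12, objective 26.
(p,q)=(1,6): 4·1+6·6=40≤42, 4·1+1·6=10≤12, objective 25.
(p,q)=(2,3): 4·2+6·3=26≤42, 4·2+1·3=11≤12, objective 23.
(p,q)=(1,5): 4·1+6·5=34≤42, 4·1+1·5=9≤12, objective 22.
No feasible integer point exceeds 26.

26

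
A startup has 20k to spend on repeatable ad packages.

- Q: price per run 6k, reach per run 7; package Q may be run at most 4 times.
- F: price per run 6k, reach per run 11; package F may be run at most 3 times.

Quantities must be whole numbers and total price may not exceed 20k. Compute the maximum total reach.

33

Take 3×F: price 18 ≤ 20, reach 3·11 = 33.
F has the best ratio (11/6) and is taken to its limit of 3; remaining capacity is filled optimally with the others.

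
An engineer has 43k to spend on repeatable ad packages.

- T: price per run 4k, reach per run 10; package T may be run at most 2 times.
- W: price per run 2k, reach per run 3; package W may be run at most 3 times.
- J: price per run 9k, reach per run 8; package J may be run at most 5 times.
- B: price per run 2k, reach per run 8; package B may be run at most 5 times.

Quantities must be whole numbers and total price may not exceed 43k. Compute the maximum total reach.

Take 2×T, 3×W, 2×J, and 5×B: price 42 ≤ 43, reach 2·10 + 3·3 + 2·8 + 5·8 = 85.
B has the best ratio (8/2) and is taken to its limit of 5; remaining capacity is filled optimally with the others.

85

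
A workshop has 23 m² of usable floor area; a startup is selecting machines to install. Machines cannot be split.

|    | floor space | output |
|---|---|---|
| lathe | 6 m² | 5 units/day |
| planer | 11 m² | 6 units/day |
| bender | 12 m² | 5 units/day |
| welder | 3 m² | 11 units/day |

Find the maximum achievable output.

22

lathe + bender + welder: floor space 6 + 12 + 3 = 21 ≤ 23, output 5 + 5 + 11 = 21.
lathe + planer + welder: floor space 6 + 11 + 3 = 20 ≤ 23, output 5 + 6 + 11 = 22.
Best is lathe, planer, and welder with total output 22.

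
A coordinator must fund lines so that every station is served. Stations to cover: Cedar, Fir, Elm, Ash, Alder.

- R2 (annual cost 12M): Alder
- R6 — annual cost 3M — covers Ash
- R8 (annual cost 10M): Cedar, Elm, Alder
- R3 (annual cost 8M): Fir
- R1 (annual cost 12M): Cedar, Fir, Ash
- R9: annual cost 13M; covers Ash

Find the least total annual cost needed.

Choose R6, R8, and R3: together they cover Cedar, Fir, Elm, Ash, Alder — every station.
Total annual cost: 3 + 10 + 8 = 21.

21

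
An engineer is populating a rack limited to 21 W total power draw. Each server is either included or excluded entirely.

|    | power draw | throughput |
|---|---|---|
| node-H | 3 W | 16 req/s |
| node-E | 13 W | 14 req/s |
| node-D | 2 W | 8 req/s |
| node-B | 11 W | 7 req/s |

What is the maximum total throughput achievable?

This is an integer program with binary decision variables.
Take node-H, node-E, and node-D: power draw 3 + 13 + 2 = 18 ≤ 21, throughput 16 + 14 + 8 = 38.
No other feasible combination does better.

38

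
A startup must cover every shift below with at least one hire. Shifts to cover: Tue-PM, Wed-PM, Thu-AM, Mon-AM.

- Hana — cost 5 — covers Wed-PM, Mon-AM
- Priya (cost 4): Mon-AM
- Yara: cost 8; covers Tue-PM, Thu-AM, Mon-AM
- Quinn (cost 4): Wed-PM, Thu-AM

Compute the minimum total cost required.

This is a weighted set-cover instance.
The greedy cost-per-new-shift heuristic would pick Quinn, Priya, and Yara for 16, but a cheaper cover exists.
Choose Yara and Quinn: together they cover Tue-PM, Wed-PM, Thu-AM, Mon-AM — every shift.
Total cost: 8 + 4 = 12.
No cover costs less than 12.

12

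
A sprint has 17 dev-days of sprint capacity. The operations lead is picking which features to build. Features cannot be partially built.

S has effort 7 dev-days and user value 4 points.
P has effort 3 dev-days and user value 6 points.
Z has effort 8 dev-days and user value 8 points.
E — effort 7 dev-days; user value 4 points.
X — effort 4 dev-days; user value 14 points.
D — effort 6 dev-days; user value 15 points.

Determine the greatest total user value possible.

35

S + X + D: effort 7 + 4 + 6 = 17 ≤ 17, user value 4 + 14 + 15 = 33.
P + X + D: effort 3 + 4 + 6 = 13 ≤ 17, user value 6 + 14 + 15 = 35.
Best is P, X, and D with total user value 35.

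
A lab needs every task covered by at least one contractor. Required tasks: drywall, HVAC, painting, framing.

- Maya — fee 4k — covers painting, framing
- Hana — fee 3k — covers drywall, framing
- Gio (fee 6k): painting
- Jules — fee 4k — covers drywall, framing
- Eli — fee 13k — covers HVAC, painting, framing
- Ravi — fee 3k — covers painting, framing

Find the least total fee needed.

The greedy cost-per-new-task heuristic would pick Hana, Ravi, and Eli for 19, but a cheaper cover exists.
Choose Hana and Eli: together they cover drywall, HVAC, painting, framing — every task.
Total fee: 3 + 13 = 16.
No cover costs less than 16.

16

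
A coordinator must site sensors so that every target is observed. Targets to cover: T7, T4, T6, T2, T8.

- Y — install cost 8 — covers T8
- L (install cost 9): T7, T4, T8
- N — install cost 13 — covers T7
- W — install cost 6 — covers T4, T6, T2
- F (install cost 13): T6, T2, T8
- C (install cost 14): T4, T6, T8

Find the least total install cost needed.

Choose L and W: together they cover T7, T4, T6, T2, T8 — every target.
Total install cost: 9 + 6 = 15.
No cover costs less than 15.

15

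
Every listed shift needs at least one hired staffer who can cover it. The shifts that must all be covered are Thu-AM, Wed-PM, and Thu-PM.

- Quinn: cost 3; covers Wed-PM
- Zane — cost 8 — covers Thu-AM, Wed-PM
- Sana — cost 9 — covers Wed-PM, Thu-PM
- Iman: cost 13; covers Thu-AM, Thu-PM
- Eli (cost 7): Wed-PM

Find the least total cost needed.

Choose Quinn and Iman: together they cover Thu-AM, Wed-PM, Thu-PM — every shift.
Total cost: 3 + 13 = 16.
No cover costs less than 16.

16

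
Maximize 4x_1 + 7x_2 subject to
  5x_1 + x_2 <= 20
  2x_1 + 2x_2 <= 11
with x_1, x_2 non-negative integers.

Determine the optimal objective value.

(x_1,x_2)=(0,5): 5·0+1·5=5≤20, 2·0+2·5=10≤11, objective 35.
(x_1,x_2)=(1,4): 5·1+1·4=9≤20, 2·1+2·4=10≤11, objective 32.
(x_1,x_2)=(0,4): 5·0+1·4=4≤20, 2·0+2·4=8≤11, objective 28.
No feasible integer point exceeds 35.

35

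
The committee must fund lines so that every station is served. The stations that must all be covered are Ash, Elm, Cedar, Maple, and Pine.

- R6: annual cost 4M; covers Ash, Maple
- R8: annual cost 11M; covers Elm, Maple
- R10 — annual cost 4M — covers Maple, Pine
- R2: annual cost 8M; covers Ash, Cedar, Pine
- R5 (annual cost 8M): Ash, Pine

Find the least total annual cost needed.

Choose R8 and R2: together they cover Ash, Elm, Cedar, Maple, Pine — every station.
Total annual cost: 11 + 8 = 19.

19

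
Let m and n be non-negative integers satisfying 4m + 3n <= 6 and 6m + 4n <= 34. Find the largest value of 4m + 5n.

10

(m,n)=(0,2): 4·0+3·2=6≤6, 6·0+4·2=8≤34, objective 10.
(m,n)=(0,1): 4·0+3·1=3≤6, 6·0+4·1=4≤34, objective 5.
Maximum is 10 at (m,n)=(0,2).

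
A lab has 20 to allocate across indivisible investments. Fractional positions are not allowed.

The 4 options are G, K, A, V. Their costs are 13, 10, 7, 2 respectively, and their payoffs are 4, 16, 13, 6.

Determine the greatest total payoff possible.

35

Take K, A, and V: cost 10 + 7 + 2 = 19 ≤ 20, payoff 16 + 13 + 6 = 35.
No other feasible combination does better.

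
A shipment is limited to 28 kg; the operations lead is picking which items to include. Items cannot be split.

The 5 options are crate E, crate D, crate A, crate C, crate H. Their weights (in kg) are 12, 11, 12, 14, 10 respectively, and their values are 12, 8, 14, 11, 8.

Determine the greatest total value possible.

26

Allowing fractional choices, the relaxed optimum would be about 29.2, but items are indivisible.
crate A + crate C: weight 12 + 14 = 26 ≤ 28, value 14 + 11 = 25.
crate E + crate A: weight 12 + 12 = 24 ≤ 28, value 12 + 14 = 26.
Best is crate E and crate A with total value 26.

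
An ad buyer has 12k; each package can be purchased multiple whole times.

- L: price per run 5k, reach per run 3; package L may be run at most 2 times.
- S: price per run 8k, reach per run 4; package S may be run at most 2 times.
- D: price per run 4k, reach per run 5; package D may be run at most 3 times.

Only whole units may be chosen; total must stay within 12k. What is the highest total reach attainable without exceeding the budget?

2×D: price 8 ≤ 12, reach 2·5 = 10.
3×D: price 12 ≤ 12, reach 3·5 = 15.
Best is 15.

15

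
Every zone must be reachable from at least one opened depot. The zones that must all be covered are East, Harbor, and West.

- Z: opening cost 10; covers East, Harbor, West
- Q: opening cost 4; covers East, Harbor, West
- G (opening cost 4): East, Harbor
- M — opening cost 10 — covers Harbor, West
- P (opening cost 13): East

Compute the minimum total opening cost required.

Q alone covers East, Harbor, West — every zone.
Total opening cost: 4.

4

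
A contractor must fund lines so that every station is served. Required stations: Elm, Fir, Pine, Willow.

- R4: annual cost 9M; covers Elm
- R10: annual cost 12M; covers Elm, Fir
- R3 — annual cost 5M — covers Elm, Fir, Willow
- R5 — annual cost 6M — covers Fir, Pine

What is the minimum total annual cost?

11

This is an integer covering problem.
Choose R3 and R5: together they cover Elm, Fir, Pine, Willow — every station.
Total annual cost: 5 + 6 = 11.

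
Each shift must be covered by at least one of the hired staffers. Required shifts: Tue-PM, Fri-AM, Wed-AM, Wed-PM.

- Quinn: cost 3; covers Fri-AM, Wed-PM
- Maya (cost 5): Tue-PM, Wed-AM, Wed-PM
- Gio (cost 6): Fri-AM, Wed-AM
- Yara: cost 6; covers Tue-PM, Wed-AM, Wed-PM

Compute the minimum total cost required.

Choose Quinn and Maya: together they cover Tue-PM, Fri-AM, Wed-AM, Wed-PM — every shift.
Total cost: 3 + 5 = 8.
No cover costs less than 8.

8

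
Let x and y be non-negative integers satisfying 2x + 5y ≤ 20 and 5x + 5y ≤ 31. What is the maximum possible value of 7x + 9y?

Relaxing integrality, the LP optimum is 48.47 at (x,y) = (3.67, 2.53), which is not an integer point.
(x,y)=(4,2): 2·4+5·2=18≤20, 5·4+5·2=30≤31, objective 46.
(x,y)=(5,1): 2·5+5·1=15≤20, 5·5+5·1=30≤31, objective 44.
(x,y)=(2,3): 2·2+5·3=19≤20, 5·2+5·3=25≤31, objective 41.
No feasible integer point exceeds 46.

46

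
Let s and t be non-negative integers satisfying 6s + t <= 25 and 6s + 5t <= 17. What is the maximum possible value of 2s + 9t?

The continuous relaxation peaks at (0, 3.4) with value 30.60; rounding to a feasible lattice point costs some objective.
(s,t)=(0,3): 6·0+1·3=3≤25, 6·0+5·3=15≤17, objective 27.
(s,t)=(1,2): 6·1+1·2=8≤25, 6·1+5·2=16≤17, objective 20.
(s,t)=(0,2): 6·0+1·2=2≤25, 6·0+5·2=10≤17, objective 18.
The best lattice point is (0,3), giving 27.

27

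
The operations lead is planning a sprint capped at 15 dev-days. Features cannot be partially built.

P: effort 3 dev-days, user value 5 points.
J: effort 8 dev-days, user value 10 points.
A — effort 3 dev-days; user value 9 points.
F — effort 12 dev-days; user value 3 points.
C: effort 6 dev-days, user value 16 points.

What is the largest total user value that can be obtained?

30

This is a 0-1 knapsack instance.
Take P, A, and C: effort 3 + 3 + 6 = 12 ≤ 15, user value 5 + 9 + 16 = 30.
No other feasible combination does better.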